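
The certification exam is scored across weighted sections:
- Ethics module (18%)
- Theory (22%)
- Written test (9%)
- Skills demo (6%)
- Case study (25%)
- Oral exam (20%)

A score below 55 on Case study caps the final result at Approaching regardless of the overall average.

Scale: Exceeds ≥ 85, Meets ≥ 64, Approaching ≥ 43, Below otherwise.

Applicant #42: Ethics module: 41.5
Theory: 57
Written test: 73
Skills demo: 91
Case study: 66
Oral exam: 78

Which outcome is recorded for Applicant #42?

Meets

Case study score 66 ≥ 55: minimum met.
Weighted total:
  Ethics module 41.5 × 0.18 = 7.47
  Theory 57 × 0.22 = 12.54
  Written test 73 × 0.09 = 6.57
  Skills demo 91 × 0.06 = 5.46
  Case study 66 × 0.25 = 16.5
  Oral exam 78 × 0.2 = 15.6
Sum = 64.14
64.14 is ≥ 64 and < 85 → Meets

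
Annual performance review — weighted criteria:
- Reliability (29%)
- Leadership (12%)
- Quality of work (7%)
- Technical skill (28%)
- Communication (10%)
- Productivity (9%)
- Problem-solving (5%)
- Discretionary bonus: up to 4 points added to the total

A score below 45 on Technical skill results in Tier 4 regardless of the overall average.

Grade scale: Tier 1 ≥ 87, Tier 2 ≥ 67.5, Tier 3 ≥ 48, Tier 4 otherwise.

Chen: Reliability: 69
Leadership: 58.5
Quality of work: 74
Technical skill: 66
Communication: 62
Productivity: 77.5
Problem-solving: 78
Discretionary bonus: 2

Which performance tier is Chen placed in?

Tier 2

Technical skill score 66 ≥ 45: minimum met.
Weighted total:
  Reliability 69 × 0.29 = 20.01
  Leadership 58.5 × 0.12 = 7.02
  Quality of work 74 × 0.07 = 5.18
  Technical skill 66 × 0.28 = 18.48
  Communication 62 × 0.1 = 6.2
  Productivity 77.5 × 0.09 = 6.975
  Problem-solving 78 × 0.05 = 3.9
Sum = 67.765
Discretionary bonus: 67.765 + 2 = 69.765
69.765 is ≥ 67.5 and < 87 → Tier 2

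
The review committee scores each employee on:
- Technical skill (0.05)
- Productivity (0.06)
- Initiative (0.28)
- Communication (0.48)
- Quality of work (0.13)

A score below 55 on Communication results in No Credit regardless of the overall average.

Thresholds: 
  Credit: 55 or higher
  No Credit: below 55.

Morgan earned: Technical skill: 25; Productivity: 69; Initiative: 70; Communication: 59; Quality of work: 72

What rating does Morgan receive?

Communication score 59 ≥ 55: minimum met.
Weighted total:
  Technical skill 25 × 0.05 = 1.25
  Productivity 69 × 0.06 = 4.14
  Initiative 70 × 0.28 = 19.6
  Communication 59 × 0.48 = 28.32
  Quality of work 72 × 0.13 = 9.36
Sum = 62.67
62.67 ≥ 55 → Credit

Credit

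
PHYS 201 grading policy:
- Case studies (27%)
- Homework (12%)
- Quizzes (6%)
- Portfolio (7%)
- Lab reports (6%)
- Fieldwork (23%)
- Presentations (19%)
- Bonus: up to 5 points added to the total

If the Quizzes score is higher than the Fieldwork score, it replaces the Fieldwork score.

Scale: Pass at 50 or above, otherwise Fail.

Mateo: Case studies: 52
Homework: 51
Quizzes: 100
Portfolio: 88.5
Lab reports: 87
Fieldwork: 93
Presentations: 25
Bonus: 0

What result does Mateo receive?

Quizzes (100) > Fieldwork (93), so Fieldwork counts as 100.
Weighted total:
  Case studies 52 × 0.27 = 14.04
  Homework 51 × 0.12 = 6.12
  Quizzes 100 × 0.06 = 6
  Portfolio 88.5 × 0.07 = 6.195
  Lab reports 87 × 0.06 = 5.22
  Fieldwork 100 × 0.23 = 23
  Presentations 25 × 0.19 = 4.75
Sum = 65.325
Bonus: 65.325 + 0 = 65.325
65.325 ≥ 50 → Pass

Pass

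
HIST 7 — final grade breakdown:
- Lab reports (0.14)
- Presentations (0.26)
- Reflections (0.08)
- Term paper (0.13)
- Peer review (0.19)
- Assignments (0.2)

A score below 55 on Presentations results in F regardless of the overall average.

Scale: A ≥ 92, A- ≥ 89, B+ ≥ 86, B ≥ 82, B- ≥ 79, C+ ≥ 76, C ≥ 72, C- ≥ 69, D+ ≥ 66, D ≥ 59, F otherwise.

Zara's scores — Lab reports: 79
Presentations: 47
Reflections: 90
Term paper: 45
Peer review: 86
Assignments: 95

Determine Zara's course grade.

F

Presentations score 47 < 55: minimum not met.
Weighted total:
  Lab reports 79 × 0.14 = 11.06
  Presentations 47 × 0.26 = 12.22
  Reflections 90 × 0.08 = 7.2
  Term paper 45 × 0.13 = 5.85
  Peer review 86 × 0.19 = 16.34
  Assignments 95 × 0.2 = 19
Sum = 71.67
Because the Presentations minimum was not met, the result is F.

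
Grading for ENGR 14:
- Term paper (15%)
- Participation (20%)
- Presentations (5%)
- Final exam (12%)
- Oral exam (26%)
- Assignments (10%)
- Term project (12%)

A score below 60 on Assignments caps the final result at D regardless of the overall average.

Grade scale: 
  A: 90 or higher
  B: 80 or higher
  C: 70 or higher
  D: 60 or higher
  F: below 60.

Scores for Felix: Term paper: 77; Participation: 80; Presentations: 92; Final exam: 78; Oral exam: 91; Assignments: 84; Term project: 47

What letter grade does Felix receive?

Assignments score 84 ≥ 60: minimum met.
Weighted total:
  Term paper 77 × 0.15 = 11.55
  Participation 80 × 0.2 = 16
  Presentations 92 × 0.05 = 4.6
  Final exam 78 × 0.12 = 9.36
  Oral exam 91 × 0.26 = 23.66
  Assignments 84 × 0.1 = 8.4
  Term project 47 × 0.12 = 5.64
Sum = 79.21
79.21 is ≥ 70 and < 80 → C

C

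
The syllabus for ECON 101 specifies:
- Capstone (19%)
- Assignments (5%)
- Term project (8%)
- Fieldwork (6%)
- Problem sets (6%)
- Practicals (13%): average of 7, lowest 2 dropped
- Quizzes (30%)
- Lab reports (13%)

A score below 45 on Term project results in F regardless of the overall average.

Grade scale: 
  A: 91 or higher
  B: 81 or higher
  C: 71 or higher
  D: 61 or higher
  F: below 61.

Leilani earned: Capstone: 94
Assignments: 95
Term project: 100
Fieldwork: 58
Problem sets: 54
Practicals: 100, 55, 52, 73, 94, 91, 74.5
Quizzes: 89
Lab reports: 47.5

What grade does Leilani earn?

B

Practicals: drop 52, 55 → average of remaining 5 = 432.5/5 = 86.5
Term project score 100 ≥ 45: minimum met.
Weighted total:
  Capstone 94 × 0.19 = 17.86
  Assignments 95 × 0.05 = 4.75
  Term project 100 × 0.08 = 8
  Fieldwork 58 × 0.06 = 3.48
  Problem sets 54 × 0.06 = 3.24
  Practicals 86.5 × 0.13 = 11.245
  Quizzes 89 × 0.3 = 26.7
  Lab reports 47.5 × 0.13 = 6.175
Sum = 81.45
81.45 is ≥ 81 and < 91 → B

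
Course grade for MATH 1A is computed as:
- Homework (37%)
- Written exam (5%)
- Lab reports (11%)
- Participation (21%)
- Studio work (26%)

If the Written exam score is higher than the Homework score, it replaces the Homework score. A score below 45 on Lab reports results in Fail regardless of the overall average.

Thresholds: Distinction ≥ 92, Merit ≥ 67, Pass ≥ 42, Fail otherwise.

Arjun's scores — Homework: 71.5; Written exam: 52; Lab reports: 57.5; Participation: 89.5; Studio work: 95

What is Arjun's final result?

Merit

Written exam (52) ≤ Homework (71.5), so Homework stays at 71.5.
Lab reports score 57.5 ≥ 45: minimum met.
Weighted total:
  Homework 71.5 × 0.37 = 26.455
  Written exam 52 × 0.05 = 2.6
  Lab reports 57.5 × 0.11 = 6.325
  Participation 89.5 × 0.21 = 18.795
  Studio work 95 × 0.26 = 24.7
Sum = 78.875
78.875 is ≥ 67 and < 92 → Merit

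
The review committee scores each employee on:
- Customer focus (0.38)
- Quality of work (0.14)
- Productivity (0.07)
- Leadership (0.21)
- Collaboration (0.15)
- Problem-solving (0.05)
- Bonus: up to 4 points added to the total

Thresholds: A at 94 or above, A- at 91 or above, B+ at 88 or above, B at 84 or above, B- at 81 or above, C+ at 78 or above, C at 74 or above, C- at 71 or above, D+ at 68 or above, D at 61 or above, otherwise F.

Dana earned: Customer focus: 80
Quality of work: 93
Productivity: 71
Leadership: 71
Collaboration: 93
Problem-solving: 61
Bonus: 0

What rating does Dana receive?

C+

Weighted total:
  Customer focus 80 × 0.38 = 30.4
  Quality of work 93 × 0.14 = 13.02
  Productivity 71 × 0.07 = 4.97
  Leadership 71 × 0.21 = 14.91
  Collaboration 93 × 0.15 = 13.95
  Problem-solving 61 × 0.05 = 3.05
Sum = 80.3
Bonus: 80.3 + 0 = 80.3
80.3 is ≥ 78 and < 81 → C+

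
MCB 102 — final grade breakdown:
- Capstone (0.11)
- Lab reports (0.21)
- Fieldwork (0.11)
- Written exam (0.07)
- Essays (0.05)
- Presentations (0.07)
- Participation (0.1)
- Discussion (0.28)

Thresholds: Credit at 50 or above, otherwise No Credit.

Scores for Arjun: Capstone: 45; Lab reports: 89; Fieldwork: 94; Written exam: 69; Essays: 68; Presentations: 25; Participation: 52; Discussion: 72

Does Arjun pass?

Weighted total:
  Capstone 45 × 0.11 = 4.95
  Lab reports 89 × 0.21 = 18.69
  Fieldwork 94 × 0.11 = 10.34
  Written exam 69 × 0.07 = 4.83
  Essays 68 × 0.05 = 3.4
  Presentations 25 × 0.07 = 1.75
  Participation 52 × 0.1 = 5.2
  Discussion 72 × 0.28 = 20.16
Sum = 69.32
69.32 ≥ 50 → Credit

Credit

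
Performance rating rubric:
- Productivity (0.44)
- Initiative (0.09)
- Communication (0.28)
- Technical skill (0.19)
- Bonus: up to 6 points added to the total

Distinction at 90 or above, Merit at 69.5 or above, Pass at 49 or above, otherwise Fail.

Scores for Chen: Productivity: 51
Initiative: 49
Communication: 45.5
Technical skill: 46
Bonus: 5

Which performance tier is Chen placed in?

Pass

Weighted total:
  Productivity 51 × 0.44 = 22.44
  Initiative 49 × 0.09 = 4.41
  Communication 45.5 × 0.28 = 12.74
  Technical skill 46 × 0.19 = 8.74
Sum = 48.33
Bonus: 48.33 + 5 = 53.33
53.33 is ≥ 49 and < 69.5 → Pass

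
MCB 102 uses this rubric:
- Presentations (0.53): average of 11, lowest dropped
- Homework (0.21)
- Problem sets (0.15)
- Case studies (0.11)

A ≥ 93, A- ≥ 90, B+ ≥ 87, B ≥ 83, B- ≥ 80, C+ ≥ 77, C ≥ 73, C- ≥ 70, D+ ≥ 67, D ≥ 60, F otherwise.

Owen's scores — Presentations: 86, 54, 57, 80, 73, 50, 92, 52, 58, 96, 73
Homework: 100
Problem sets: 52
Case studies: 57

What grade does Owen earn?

Presentations: drop 50 → average of remaining 10 = 721/10 = 72.1
Weighted total:
  Presentations 72.1 × 0.53 = 38.213
  Homework 100 × 0.21 = 21
  Problem sets 52 × 0.15 = 7.8
  Case studies 57 × 0.11 = 6.27
Sum = 73.283
73.283 is ≥ 73 and < 77 → C

C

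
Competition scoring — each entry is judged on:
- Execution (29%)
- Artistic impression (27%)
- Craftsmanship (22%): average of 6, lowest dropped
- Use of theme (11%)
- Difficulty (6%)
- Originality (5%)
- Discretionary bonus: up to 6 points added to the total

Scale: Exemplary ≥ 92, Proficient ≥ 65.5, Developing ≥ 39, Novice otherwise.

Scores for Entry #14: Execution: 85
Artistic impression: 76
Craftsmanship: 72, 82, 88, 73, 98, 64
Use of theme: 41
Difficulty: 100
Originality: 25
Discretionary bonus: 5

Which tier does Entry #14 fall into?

Craftsmanship: drop 64 → average of remaining 5 = 413/5 = 82.6
Weighted total:
  Execution 85 × 0.29 = 24.65
  Artistic impression 76 × 0.27 = 20.52
  Craftsmanship 82.6 × 0.22 = 18.172
  Use of theme 41 × 0.11 = 4.51
  Difficulty 100 × 0.06 = 6
  Originality 25 × 0.05 = 1.25
Sum = 75.102
Discretionary bonus: 75.102 + 5 = 80.102
80.102 is ≥ 65.5 and < 92 → Proficient

Proficient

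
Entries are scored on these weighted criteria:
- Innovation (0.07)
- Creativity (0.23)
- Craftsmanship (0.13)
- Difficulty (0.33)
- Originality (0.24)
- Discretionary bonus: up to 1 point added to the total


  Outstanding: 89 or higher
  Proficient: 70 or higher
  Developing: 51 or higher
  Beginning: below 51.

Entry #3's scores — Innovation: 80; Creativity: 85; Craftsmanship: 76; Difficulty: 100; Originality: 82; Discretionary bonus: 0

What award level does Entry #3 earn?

Weighted total:
  Innovation 80 × 0.07 = 5.6
  Creativity 85 × 0.23 = 19.55
  Craftsmanship 76 × 0.13 = 9.88
  Difficulty 100 × 0.33 = 33
  Originality 82 × 0.24 = 19.68
Sum = 87.71
Discretionary bonus: 87.71 + 0 = 87.71
87.71 is ≥ 70 and < 89 → Proficient

Proficient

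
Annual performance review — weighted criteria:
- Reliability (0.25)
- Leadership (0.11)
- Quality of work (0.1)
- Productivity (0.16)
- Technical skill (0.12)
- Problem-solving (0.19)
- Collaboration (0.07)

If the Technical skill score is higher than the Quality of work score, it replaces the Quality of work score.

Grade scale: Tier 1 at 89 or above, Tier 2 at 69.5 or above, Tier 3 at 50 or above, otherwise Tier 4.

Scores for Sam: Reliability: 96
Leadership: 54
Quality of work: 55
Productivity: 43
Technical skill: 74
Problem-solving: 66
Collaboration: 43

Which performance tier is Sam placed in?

Tier 3

Technical skill (74) > Quality of work (55), so Quality of work counts as 74.
Weighted total:
  Reliability 96 × 0.25 = 24
  Leadership 54 × 0.11 = 5.94
  Quality of work 74 × 0.1 = 7.4
  Productivity 43 × 0.16 = 6.88
  Technical skill 74 × 0.12 = 8.88
  Problem-solving 66 × 0.19 = 12.54
  Collaboration 43 × 0.07 = 3.01
Sum = 68.65
68.65 is ≥ 50 and < 69.5 → Tier 3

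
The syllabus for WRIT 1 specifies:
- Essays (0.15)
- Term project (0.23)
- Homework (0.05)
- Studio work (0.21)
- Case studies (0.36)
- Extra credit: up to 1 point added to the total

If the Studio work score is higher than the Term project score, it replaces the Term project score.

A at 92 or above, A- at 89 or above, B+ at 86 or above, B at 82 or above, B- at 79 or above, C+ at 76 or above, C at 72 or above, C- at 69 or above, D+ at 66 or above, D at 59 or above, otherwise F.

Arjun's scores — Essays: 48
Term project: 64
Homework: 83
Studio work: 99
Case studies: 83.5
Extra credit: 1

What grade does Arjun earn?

B

Studio work (99) > Term project (64), so Term project counts as 99.
Weighted total:
  Essays 48 × 0.15 = 7.2
  Term project 99 × 0.23 = 22.77
  Homework 83 × 0.05 = 4.15
  Studio work 99 × 0.21 = 20.79
  Case studies 83.5 × 0.36 = 30.06
Sum = 84.97
Extra credit: 84.97 + 1 = 85.97
85.97 is ≥ 82 and < 86 → B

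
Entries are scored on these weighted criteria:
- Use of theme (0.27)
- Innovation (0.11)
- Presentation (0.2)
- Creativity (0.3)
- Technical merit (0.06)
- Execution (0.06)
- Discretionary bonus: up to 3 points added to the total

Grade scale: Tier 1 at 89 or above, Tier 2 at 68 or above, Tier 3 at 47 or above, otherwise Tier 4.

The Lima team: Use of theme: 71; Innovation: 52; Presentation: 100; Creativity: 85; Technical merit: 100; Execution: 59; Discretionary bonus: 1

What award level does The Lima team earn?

Tier 2

Weighted total:
  Use of theme 71 × 0.27 = 19.17
  Innovation 52 × 0.11 = 5.72
  Presentation 100 × 0.2 = 20
  Creativity 85 × 0.3 = 25.5
  Technical merit 100 × 0.06 = 6
  Execution 59 × 0.06 = 3.54
Sum = 79.93
Discretionary bonus: 79.93 + 1 = 80.93
80.93 is ≥ 68 and < 89 → Tier 2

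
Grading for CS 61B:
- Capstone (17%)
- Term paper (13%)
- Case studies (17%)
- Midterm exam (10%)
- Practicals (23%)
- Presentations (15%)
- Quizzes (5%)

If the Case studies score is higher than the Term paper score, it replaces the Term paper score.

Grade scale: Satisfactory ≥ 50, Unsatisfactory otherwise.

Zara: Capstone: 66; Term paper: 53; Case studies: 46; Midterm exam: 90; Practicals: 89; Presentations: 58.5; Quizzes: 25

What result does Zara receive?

Case studies (46) ≤ Term paper (53), so Term paper stays at 53.
Weighted total:
  Capstone 66 × 0.17 = 11.22
  Term paper 53 × 0.13 = 6.89
  Case studies 46 × 0.17 = 7.82
  Midterm exam 90 × 0.1 = 9
  Practicals 89 × 0.23 = 20.47
  Presentations 58.5 × 0.15 = 8.775
  Quizzes 25 × 0.05 = 1.25
Sum = 65.425
65.425 ≥ 50 → Satisfactory

Satisfactory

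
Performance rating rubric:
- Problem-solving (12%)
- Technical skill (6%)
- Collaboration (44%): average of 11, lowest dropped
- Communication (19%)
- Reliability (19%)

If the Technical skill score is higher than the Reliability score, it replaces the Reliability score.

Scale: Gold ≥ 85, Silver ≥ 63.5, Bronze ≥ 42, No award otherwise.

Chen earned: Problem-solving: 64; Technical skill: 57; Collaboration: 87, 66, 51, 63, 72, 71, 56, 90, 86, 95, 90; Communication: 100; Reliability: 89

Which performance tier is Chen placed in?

Collaboration: drop 51 → average of remaining 10 = 776/10 = 77.6
Technical skill (57) ≤ Reliability (89), so Reliability stays at 89.
Weighted total:
  Problem-solving 64 × 0.12 = 7.68
  Technical skill 57 × 0.06 = 3.42
  Collaboration 77.6 × 0.44 = 34.144
  Communication 100 × 0.19 = 19
  Reliability 89 × 0.19 = 16.91
Sum = 81.154
81.154 is ≥ 63.5 and < 85 → Silver

Silver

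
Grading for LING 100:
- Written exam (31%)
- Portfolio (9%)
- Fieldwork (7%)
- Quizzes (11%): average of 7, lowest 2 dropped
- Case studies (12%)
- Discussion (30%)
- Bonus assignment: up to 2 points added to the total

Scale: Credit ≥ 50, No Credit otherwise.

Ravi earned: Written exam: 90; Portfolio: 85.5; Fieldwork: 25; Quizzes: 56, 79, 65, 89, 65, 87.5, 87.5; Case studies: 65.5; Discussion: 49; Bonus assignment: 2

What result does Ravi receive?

Credit

Quizzes: drop 56, 65 → average of remaining 5 = 408/5 = 81.6
Weighted total:
  Written exam 90 × 0.31 = 27.9
  Portfolio 85.5 × 0.09 = 7.695
  Fieldwork 25 × 0.07 = 1.75
  Quizzes 81.6 × 0.11 = 8.976
  Case studies 65.5 × 0.12 = 7.86
  Discussion 49 × 0.3 = 14.7
Sum = 68.881
Bonus assignment: 68.881 + 2 = 70.881
70.881 ≥ 50 → Credit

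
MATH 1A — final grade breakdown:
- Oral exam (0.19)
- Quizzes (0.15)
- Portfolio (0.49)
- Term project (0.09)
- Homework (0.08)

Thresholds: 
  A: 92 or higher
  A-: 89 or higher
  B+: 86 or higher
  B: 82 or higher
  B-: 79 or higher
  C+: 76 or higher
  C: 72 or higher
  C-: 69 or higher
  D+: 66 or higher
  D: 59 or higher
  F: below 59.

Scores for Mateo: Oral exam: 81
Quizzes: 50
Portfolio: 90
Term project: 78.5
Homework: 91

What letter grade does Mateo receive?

Weighted total:
  Oral exam 81 × 0.19 = 15.39
  Quizzes 50 × 0.15 = 7.5
  Portfolio 90 × 0.49 = 44.1
  Term project 78.5 × 0.09 = 7.065
  Homework 91 × 0.08 = 7.28
Sum = 81.335
81.335 is ≥ 79 and < 82 → B-

B-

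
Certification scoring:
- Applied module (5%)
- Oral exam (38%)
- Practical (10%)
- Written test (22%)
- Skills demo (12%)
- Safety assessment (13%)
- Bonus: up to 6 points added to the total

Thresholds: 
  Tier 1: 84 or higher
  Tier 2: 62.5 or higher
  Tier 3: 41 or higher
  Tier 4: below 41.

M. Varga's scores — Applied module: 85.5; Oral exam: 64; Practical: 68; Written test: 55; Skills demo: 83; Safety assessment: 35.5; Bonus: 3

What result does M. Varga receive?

Tier 2

Weighted total:
  Applied module 85.5 × 0.05 = 4.275
  Oral exam 64 × 0.38 = 24.32
  Practical 68 × 0.1 = 6.8
  Written test 55 × 0.22 = 12.1
  Skills demo 83 × 0.12 = 9.96
  Safety assessment 35.5 × 0.13 = 4.615
Sum = 62.07
Bonus: 62.07 + 3 = 65.07
65.07 is ≥ 62.5 and < 84 → Tier 2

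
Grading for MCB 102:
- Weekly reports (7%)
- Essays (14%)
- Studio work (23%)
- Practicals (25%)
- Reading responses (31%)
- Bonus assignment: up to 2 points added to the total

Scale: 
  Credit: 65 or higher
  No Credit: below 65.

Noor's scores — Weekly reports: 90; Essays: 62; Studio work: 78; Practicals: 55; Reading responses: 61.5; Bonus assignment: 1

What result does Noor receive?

Weighted total:
  Weekly reports 90 × 0.07 = 6.3
  Essays 62 × 0.14 = 8.68
  Studio work 78 × 0.23 = 17.94
  Practicals 55 × 0.25 = 13.75
  Reading responses 61.5 × 0.31 = 19.065
Sum = 65.735
Bonus assignment: 65.735 + 1 = 66.735
66.735 ≥ 65 → Credit

Credit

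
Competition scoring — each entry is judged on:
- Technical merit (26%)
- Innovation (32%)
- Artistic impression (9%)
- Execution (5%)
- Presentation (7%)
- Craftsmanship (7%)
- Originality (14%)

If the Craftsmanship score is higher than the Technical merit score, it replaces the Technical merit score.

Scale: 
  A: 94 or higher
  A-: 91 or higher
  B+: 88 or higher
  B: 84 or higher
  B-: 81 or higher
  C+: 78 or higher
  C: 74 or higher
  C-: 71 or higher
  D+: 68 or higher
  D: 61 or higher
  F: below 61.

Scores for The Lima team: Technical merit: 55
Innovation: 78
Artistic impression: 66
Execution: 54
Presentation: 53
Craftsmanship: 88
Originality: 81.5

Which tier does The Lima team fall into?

C

Craftsmanship (88) > Technical merit (55), so Technical merit counts as 88.
Weighted total:
  Technical merit 88 × 0.26 = 22.88
  Innovation 78 × 0.32 = 24.96
  Artistic impression 66 × 0.09 = 5.94
  Execution 54 × 0.05 = 2.7
  Presentation 53 × 0.07 = 3.71
  Craftsmanship 88 × 0.07 = 6.16
  Originality 81.5 × 0.14 = 11.41
Sum = 77.76
77.76 is ≥ 74 and < 78 → C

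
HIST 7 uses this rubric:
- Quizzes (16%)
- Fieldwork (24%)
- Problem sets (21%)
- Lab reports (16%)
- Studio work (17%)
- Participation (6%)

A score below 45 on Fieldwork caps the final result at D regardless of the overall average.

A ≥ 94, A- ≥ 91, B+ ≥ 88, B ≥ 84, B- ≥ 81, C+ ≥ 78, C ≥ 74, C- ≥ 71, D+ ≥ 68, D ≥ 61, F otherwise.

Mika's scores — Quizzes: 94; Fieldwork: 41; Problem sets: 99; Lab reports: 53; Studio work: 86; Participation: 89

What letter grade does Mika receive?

D

Fieldwork score 41 < 45: minimum not met.
Weighted total:
  Quizzes 94 × 0.16 = 15.04
  Fieldwork 41 × 0.24 = 9.84
  Problem sets 99 × 0.21 = 20.79
  Lab reports 53 × 0.16 = 8.48
  Studio work 86 × 0.17 = 14.62
  Participation 89 × 0.06 = 5.34
Sum = 74.11
74.11 would be C; cap at D applies → D.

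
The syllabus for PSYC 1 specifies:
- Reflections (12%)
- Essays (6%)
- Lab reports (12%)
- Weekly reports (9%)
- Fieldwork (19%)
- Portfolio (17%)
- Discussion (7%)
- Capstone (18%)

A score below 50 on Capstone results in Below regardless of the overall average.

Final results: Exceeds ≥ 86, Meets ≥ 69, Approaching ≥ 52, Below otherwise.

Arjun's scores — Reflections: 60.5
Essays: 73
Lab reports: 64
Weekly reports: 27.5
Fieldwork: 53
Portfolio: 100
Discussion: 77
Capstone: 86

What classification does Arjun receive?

Meets

Capstone score 86 ≥ 50: minimum met.
Weighted total:
  Reflections 60.5 × 0.12 = 7.26
  Essays 73 × 0.06 = 4.38
  Lab reports 64 × 0.12 = 7.68
  Weekly reports 27.5 × 0.09 = 2.475
  Fieldwork 53 × 0.19 = 10.07
  Portfolio 100 × 0.17 = 17
  Discussion 77 × 0.07 = 5.39
  Capstone 86 × 0.18 = 15.48
Sum = 69.735
69.735 is ≥ 69 and < 86 → Meets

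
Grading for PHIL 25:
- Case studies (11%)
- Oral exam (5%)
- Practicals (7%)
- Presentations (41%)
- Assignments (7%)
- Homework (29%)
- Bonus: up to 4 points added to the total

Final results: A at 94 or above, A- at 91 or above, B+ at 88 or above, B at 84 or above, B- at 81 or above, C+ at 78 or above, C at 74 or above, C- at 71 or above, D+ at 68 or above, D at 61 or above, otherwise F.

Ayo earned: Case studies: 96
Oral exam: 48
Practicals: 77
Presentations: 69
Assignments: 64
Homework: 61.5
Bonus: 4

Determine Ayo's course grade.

Weighted total:
  Case studies 96 × 0.11 = 10.56
  Oral exam 48 × 0.05 = 2.4
  Practicals 77 × 0.07 = 5.39
  Presentations 69 × 0.41 = 28.29
  Assignments 64 × 0.07 = 4.48
  Homework 61.5 × 0.29 = 17.835
Sum = 68.955
Bonus: 68.955 + 4 = 72.955
72.955 is ≥ 71 and < 74 → C-

C-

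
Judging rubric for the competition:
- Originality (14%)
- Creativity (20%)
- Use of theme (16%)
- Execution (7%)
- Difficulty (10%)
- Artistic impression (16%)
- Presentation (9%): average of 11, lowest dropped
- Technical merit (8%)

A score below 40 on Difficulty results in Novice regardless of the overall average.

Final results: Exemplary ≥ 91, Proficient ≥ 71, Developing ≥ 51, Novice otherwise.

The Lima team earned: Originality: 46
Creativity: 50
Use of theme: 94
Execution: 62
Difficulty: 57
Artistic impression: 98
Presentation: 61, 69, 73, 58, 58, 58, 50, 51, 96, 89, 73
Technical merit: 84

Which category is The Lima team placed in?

Presentation: drop 50 → average of remaining 10 = 686/10 = 68.6
Difficulty score 57 ≥ 40: minimum met.
Weighted total:
  Originality 46 × 0.14 = 6.44
  Creativity 50 × 0.2 = 10
  Use of theme 94 × 0.16 = 15.04
  Execution 62 × 0.07 = 4.34
  Difficulty 57 × 0.1 = 5.7
  Artistic impression 98 × 0.16 = 15.68
  Presentation 68.6 × 0.09 = 6.174
  Technical merit 84 × 0.08 = 6.72
Sum = 70.094
70.094 is ≥ 51 and < 71 → Developing

Developing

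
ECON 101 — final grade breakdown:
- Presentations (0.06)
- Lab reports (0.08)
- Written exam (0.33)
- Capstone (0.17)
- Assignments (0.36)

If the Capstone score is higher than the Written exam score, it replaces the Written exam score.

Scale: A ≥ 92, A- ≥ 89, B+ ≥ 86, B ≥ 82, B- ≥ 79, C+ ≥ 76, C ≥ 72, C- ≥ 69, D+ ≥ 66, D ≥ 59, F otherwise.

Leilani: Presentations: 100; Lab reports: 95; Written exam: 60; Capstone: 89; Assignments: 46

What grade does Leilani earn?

Capstone (89) > Written exam (60), so Written exam counts as 89.
Weighted total:
  Presentations 100 × 0.06 = 6
  Lab reports 95 × 0.08 = 7.6
  Written exam 89 × 0.33 = 29.37
  Capstone 89 × 0.17 = 15.13
  Assignments 46 × 0.36 = 16.56
Sum = 74.66
74.66 is ≥ 72 and < 76 → C

C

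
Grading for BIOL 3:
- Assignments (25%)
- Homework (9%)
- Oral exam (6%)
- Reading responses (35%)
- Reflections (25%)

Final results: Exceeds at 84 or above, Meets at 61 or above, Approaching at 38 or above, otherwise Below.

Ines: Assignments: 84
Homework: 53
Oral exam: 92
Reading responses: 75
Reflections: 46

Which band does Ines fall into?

Weighted total:
  Assignments 84 × 0.25 = 21
  Homework 53 × 0.09 = 4.77
  Oral exam 92 × 0.06 = 5.52
  Reading responses 75 × 0.35 = 26.25
  Reflections 46 × 0.25 = 11.5
Sum = 69.04
69.04 is ≥ 61 and < 84 → Meets

Meets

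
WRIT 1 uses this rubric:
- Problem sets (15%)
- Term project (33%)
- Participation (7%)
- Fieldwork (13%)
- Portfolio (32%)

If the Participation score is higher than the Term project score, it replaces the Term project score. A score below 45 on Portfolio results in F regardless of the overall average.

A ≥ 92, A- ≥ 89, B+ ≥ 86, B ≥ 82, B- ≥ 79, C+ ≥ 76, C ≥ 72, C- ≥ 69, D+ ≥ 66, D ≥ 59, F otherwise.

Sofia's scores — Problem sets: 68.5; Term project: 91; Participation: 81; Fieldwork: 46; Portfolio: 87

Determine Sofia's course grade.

B-

Participation (81) ≤ Term project (91), so Term project stays at 91.
Portfolio score 87 ≥ 45: minimum met.
Weighted total:
  Problem sets 68.5 × 0.15 = 10.275
  Term project 91 × 0.33 = 30.03
  Participation 81 × 0.07 = 5.67
  Fieldwork 46 × 0.13 = 5.98
  Portfolio 87 × 0.32 = 27.84
Sum = 79.795
79.795 is ≥ 79 and < 82 → B-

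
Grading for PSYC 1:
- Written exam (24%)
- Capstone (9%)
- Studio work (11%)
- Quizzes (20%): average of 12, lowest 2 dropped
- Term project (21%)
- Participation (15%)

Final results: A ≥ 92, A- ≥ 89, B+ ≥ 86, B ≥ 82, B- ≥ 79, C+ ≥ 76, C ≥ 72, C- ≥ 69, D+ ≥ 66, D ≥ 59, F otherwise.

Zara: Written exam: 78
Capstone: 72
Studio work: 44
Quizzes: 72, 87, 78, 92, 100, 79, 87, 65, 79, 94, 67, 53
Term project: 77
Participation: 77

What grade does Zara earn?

C

Quizzes: drop 53, 65 → average of remaining 10 = 835/10 = 83.5
Weighted total:
  Written exam 78 × 0.24 = 18.72
  Capstone 72 × 0.09 = 6.48
  Studio work 44 × 0.11 = 4.84
  Quizzes 83.5 × 0.2 = 16.7
  Term project 77 × 0.21 = 16.17
  Participation 77 × 0.15 = 11.55
Sum = 74.46
74.46 is ≥ 72 and < 76 → C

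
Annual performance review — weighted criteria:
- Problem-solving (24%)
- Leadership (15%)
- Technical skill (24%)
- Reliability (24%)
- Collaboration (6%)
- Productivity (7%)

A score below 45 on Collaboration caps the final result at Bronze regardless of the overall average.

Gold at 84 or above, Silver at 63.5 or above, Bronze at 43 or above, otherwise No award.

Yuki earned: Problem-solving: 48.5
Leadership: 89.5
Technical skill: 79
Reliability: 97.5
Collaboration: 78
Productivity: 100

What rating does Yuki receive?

Collaboration score 78 ≥ 45: minimum met.
Weighted total:
  Problem-solving 48.5 × 0.24 = 11.64
  Leadership 89.5 × 0.15 = 13.425
  Technical skill 79 × 0.24 = 18.96
  Reliability 97.5 × 0.24 = 23.4
  Collaboration 78 × 0.06 = 4.68
  Productivity 100 × 0.07 = 7
Sum = 79.105
79.105 is ≥ 63.5 and < 84 → Silver

Silver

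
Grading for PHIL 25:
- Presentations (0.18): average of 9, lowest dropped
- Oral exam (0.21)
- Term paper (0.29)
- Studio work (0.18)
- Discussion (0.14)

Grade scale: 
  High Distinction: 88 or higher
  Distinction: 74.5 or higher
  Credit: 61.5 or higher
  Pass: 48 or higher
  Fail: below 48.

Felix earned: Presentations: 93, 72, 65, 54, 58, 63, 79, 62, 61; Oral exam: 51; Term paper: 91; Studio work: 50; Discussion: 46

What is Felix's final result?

Presentations: drop 54 → average of remaining 8 = 553/8 = 69.125
Weighted total:
  Presentations 69.125 × 0.18 = 12.4425
  Oral exam 51 × 0.21 = 10.71
  Term paper 91 × 0.29 = 26.39
  Studio work 50 × 0.18 = 9
  Discussion 46 × 0.14 = 6.44
Sum = 64.9825
64.9825 is ≥ 61.5 and < 74.5 → Credit

Credit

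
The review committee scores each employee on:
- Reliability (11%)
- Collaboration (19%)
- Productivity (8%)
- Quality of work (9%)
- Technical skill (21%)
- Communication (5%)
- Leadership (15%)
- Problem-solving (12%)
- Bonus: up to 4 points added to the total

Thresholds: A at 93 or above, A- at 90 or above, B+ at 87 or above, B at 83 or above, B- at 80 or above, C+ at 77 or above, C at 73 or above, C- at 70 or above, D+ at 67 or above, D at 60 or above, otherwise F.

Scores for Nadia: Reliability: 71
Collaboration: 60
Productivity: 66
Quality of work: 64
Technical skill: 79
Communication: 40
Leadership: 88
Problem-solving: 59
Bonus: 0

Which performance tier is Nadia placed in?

Weighted total:
  Reliability 71 × 0.11 = 7.81
  Collaboration 60 × 0.19 = 11.4
  Productivity 66 × 0.08 = 5.28
  Quality of work 64 × 0.09 = 5.76
  Technical skill 79 × 0.21 = 16.59
  Communication 40 × 0.05 = 2
  Leadership 88 × 0.15 = 13.2
  Problem-solving 59 × 0.12 = 7.08
Sum = 69.12
Bonus: 69.12 + 0 = 69.12
69.12 is ≥ 67 and < 70 → D+

D+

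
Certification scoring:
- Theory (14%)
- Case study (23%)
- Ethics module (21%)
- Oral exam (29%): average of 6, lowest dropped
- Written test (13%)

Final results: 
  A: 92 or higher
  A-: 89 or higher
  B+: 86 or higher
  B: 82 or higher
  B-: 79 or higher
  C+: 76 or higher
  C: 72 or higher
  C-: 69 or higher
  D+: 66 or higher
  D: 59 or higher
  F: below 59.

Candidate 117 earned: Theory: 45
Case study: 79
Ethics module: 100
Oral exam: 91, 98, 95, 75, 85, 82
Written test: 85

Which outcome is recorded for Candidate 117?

B

Oral exam: drop 75 → average of remaining 5 = 451/5 = 90.2
Weighted total:
  Theory 45 × 0.14 = 6.3
  Case study 79 × 0.23 = 18.17
  Ethics module 100 × 0.21 = 21
  Oral exam 90.2 × 0.29 = 26.158
  Written test 85 × 0.13 = 11.05
Sum = 82.678
82.678 is ≥ 82 and < 86 → B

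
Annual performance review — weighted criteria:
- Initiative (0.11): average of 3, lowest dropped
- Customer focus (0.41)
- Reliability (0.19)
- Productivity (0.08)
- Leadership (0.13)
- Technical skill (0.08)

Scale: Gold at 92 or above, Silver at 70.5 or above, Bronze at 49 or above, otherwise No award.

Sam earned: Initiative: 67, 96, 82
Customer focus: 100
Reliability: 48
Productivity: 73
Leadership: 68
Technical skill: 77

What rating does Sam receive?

Silver

Initiative: drop 67 → average of remaining 2 = 178/2 = 89
Weighted total:
  Initiative 89 × 0.11 = 9.79
  Customer focus 100 × 0.41 = 41
  Reliability 48 × 0.19 = 9.12
  Productivity 73 × 0.08 = 5.84
  Leadership 68 × 0.13 = 8.84
  Technical skill 77 × 0.08 = 6.16
Sum = 80.75
80.75 is ≥ 70.5 and < 92 → Silver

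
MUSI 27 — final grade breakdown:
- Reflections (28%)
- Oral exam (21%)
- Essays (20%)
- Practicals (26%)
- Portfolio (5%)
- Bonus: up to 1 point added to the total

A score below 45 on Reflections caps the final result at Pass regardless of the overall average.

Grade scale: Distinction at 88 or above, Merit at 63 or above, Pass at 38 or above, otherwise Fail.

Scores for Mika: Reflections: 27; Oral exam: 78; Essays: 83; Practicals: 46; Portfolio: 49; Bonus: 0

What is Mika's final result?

Reflections score 27 < 45: minimum not met.
Weighted total:
  Reflections 27 × 0.28 = 7.56
  Oral exam 78 × 0.21 = 16.38
  Essays 83 × 0.2 = 16.6
  Practicals 46 × 0.26 = 11.96
  Portfolio 49 × 0.05 = 2.45
Sum = 54.95
Bonus: 54.95 + 0 = 54.95
54.95 would be Pass; cap at Pass applies → Pass.

Pass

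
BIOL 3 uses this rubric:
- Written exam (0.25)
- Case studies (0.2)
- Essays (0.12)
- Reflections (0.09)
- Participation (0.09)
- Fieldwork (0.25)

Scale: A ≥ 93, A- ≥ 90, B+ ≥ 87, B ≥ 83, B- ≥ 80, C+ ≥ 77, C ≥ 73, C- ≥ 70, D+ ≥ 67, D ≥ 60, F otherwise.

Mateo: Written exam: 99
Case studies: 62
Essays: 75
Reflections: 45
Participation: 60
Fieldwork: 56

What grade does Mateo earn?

Weighted total:
  Written exam 99 × 0.25 = 24.75
  Case studies 62 × 0.2 = 12.4
  Essays 75 × 0.12 = 9
  Reflections 45 × 0.09 = 4.05
  Participation 60 × 0.09 = 5.4
  Fieldwork 56 × 0.25 = 14
Sum = 69.6
69.6 is ≥ 67 and < 70 → D+

D+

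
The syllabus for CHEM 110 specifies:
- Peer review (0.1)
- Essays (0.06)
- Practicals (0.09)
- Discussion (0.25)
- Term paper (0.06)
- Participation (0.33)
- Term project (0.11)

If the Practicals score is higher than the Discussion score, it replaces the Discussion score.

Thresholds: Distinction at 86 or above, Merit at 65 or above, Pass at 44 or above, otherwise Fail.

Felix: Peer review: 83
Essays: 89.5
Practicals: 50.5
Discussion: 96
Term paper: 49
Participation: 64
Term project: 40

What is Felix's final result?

Merit

Practicals (50.5) ≤ Discussion (96), so Discussion stays at 96.
Weighted total:
  Peer review 83 × 0.1 = 8.3
  Essays 89.5 × 0.06 = 5.37
  Practicals 50.5 × 0.09 = 4.545
  Discussion 96 × 0.25 = 24
  Term paper 49 × 0.06 = 2.94
  Participation 64 × 0.33 = 21.12
  Term project 40 × 0.11 = 4.4
Sum = 70.675
70.675 is ≥ 65 and < 86 → Merit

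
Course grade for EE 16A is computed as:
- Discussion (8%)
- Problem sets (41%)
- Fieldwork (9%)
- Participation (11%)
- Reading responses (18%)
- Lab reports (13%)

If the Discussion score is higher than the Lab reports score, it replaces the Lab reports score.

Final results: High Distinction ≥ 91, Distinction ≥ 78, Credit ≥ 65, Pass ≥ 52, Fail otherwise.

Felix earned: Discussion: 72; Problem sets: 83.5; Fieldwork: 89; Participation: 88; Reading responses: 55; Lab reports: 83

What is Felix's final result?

Discussion (72) ≤ Lab reports (83), so Lab reports stays at 83.
Weighted total:
  Discussion 72 × 0.08 = 5.76
  Problem sets 83.5 × 0.41 = 34.235
  Fieldwork 89 × 0.09 = 8.01
  Participation 88 × 0.11 = 9.68
  Reading responses 55 × 0.18 = 9.9
  Lab reports 83 × 0.13 = 10.79
Sum = 78.375
78.375 is ≥ 78 and < 91 → Distinction

Distinction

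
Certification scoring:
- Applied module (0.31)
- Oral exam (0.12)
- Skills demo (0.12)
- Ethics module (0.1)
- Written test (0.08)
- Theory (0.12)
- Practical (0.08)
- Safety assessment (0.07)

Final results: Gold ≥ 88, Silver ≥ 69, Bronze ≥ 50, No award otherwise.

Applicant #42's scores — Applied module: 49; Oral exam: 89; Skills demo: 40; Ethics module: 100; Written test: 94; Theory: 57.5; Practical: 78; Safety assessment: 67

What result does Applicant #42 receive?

Weighted total:
  Applied module 49 × 0.31 = 15.19
  Oral exam 89 × 0.12 = 10.68
  Skills demo 40 × 0.12 = 4.8
  Ethics module 100 × 0.1 = 10
  Written test 94 × 0.08 = 7.52
  Theory 57.5 × 0.12 = 6.9
  Practical 78 × 0.08 = 6.24
  Safety assessment 67 × 0.07 = 4.69
Sum = 66.02
66.02 is ≥ 50 and < 69 → Bronze

Bronze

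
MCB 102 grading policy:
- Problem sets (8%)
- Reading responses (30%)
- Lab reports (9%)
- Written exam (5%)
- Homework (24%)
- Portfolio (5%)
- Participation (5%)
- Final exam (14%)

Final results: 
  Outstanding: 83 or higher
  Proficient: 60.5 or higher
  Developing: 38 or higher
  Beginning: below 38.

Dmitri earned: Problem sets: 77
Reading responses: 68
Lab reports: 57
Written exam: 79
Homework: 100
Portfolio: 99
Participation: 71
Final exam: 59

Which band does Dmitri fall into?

Weighted total:
  Problem sets 77 × 0.08 = 6.16
  Reading responses 68 × 0.3 = 20.4
  Lab reports 57 × 0.09 = 5.13
  Written exam 79 × 0.05 = 3.95
  Homework 100 × 0.24 = 24
  Portfolio 99 × 0.05 = 4.95
  Participation 71 × 0.05 = 3.55
  Final exam 59 × 0.14 = 8.26
Sum = 76.4
76.4 is ≥ 60.5 and < 83 → Proficient

Proficient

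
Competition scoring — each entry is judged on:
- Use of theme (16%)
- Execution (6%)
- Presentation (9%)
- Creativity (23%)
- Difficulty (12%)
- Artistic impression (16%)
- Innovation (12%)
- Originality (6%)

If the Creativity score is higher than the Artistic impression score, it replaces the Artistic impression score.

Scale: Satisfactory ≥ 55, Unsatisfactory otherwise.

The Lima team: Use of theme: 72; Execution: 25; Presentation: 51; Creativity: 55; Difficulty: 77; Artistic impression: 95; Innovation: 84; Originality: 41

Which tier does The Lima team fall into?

Satisfactory

Creativity (55) ≤ Artistic impression (95), so Artistic impression stays at 95.
Weighted total:
  Use of theme 72 × 0.16 = 11.52
  Execution 25 × 0.06 = 1.5
  Presentation 51 × 0.09 = 4.59
  Creativity 55 × 0.23 = 12.65
  Difficulty 77 × 0.12 = 9.24
  Artistic impression 95 × 0.16 = 15.2
  Innovation 84 × 0.12 = 10.08
  Originality 41 × 0.06 = 2.46
Sum = 67.24
67.24 ≥ 55 → Satisfactory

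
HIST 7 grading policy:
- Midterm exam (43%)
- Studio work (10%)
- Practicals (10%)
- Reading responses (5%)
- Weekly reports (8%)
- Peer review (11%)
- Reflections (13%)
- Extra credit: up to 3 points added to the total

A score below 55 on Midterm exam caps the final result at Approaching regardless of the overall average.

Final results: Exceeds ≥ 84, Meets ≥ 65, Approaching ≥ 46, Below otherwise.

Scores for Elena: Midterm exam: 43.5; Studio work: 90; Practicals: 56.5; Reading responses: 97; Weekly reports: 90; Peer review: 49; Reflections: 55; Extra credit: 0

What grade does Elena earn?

Midterm exam score 43.5 < 55: minimum not met.
Weighted total:
  Midterm exam 43.5 × 0.43 = 18.705
  Studio work 90 × 0.1 = 9
  Practicals 56.5 × 0.1 = 5.65
  Reading responses 97 × 0.05 = 4.85
  Weekly reports 90 × 0.08 = 7.2
  Peer review 49 × 0.11 = 5.39
  Reflections 55 × 0.13 = 7.15
Sum = 57.945
Extra credit: 57.945 + 0 = 57.945
57.945 would be Approaching; cap at Approaching applies → Approaching.

Approaching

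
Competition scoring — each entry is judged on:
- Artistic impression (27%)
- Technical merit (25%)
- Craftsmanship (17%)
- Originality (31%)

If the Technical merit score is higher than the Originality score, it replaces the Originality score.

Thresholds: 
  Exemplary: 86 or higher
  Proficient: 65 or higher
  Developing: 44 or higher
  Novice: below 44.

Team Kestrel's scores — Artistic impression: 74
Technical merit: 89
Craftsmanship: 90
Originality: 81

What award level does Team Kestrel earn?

Proficient

Technical merit (89) > Originality (81), so Originality counts as 89.
Weighted total:
  Artistic impression 74 × 0.27 = 19.98
  Technical merit 89 × 0.25 = 22.25
  Craftsmanship 90 × 0.17 = 15.3
  Originality 89 × 0.31 = 27.59
Sum = 85.12
85.12 is ≥ 65 and < 86 → Proficient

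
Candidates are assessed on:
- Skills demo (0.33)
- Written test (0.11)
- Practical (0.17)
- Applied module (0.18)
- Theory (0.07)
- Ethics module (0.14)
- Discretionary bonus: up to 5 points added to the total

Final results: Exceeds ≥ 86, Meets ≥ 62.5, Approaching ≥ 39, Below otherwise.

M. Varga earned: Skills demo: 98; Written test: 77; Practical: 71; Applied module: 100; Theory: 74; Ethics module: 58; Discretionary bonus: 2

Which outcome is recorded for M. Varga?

Exceeds

Weighted total:
  Skills demo 98 × 0.33 = 32.34
  Written test 77 × 0.11 = 8.47
  Practical 71 × 0.17 = 12.07
  Applied module 100 × 0.18 = 18
  Theory 74 × 0.07 = 5.18
  Ethics module 58 × 0.14 = 8.12
Sum = 84.18
Discretionary bonus: 84.18 + 2 = 86.18
86.18 ≥ 86 → Exceeds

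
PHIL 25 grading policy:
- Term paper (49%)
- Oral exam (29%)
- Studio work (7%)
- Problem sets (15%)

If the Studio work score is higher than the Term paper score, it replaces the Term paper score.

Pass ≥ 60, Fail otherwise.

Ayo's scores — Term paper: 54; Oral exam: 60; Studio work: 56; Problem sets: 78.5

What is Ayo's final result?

Studio work (56) > Term paper (54), so Term paper counts as 56.
Weighted total:
  Term paper 56 × 0.49 = 27.44
  Oral exam 60 × 0.29 = 17.4
  Studio work 56 × 0.07 = 3.92
  Problem sets 78.5 × 0.15 = 11.775
Sum = 60.535
60.535 ≥ 60 → Pass

Pass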